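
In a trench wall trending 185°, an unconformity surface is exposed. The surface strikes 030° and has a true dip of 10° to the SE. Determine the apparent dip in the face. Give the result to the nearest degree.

Angle between strike (030°) and section (185°): β = 25°.
tan α = tan 10° × sin 25° = 0.1763 × 0.4226 = 0.0745
apparent dip = arctan 0.0745 = 4.26°

4°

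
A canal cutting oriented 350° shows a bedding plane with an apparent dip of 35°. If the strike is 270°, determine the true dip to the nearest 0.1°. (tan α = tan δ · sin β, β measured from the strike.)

35.4°

The section is 80° from the strike.
tan δ = tan α / sin β = tan 35° / sin 80° = 0.7002 / 0.9848 = 0.7110
δ = arctan(0.7110) = 35.41°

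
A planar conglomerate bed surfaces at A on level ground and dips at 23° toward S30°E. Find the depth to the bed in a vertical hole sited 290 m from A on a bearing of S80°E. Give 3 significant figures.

79.1 m

The hole lies 50° from the dip direction, so the down-dip offset is 290 × cos 50° = 186.41 m.
Depth = down-dip offset × tan(dip) = 186.41 × tan 23° = 186.41 × 0.4245
Depth = 79.13 m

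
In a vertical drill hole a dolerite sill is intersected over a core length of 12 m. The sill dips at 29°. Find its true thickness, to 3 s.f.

10.5 m

True thickness t = h · cos(dip) = 12 × cos 29°
t = 12 × 0.8746 = 10.495 m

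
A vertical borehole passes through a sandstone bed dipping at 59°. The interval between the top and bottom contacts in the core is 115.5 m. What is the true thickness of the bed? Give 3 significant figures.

59.5 m

True thickness t = h · cos(dip) = 115.5 × cos 59°
t = 115.5 × 0.5150 = 59.487 m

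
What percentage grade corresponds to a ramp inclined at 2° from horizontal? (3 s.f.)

3.49%

grade % = 100 × tan 2° = 100 × 0.0349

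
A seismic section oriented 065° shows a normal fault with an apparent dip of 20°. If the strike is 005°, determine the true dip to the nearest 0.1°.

22.8°

β = acute angle between strike 005° and section 065° = 60°.
tan δ = tan α / sin β = tan 20° / sin 60° = 0.3640 / 0.8660 = 0.4203
true dip = arctan 0.4203 = 22.80°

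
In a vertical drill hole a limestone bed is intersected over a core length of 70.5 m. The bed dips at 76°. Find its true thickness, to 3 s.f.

True thickness t = h · cos(dip) = 70.5 × cos 76°
t = 70.5 × 0.2419 = 17.055 m

17.1 m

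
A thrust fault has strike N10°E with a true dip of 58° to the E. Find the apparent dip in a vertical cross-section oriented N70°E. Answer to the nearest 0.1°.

54.2°

Angle between strike (N10°E) and section (N70°E): β = 60°.
tan α = tan 58° × sin 60° = 1.6003 × 0.8660 = 1.3859
α = arctan(1.3859) = 54.19°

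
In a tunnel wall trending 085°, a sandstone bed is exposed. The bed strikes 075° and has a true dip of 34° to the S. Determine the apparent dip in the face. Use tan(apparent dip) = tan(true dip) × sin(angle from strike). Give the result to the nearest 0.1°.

Angle between strike (075°) and section (085°): β = 10°.
tan α = tan 34° × sin 10° = 0.6745 × 0.1736 = 0.1171
apparent dip = arctan 0.1171 = 6.68°

6.7°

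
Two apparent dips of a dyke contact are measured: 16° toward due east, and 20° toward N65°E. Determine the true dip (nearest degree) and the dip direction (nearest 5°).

Each apparent-dip line lies in the plane. As unit vectors (x east, y north, z up), v₁ plunges 16°→due east and v₂ plunges 20°→N65°E.
n = v₁ × v₂ = (0.109, 0.094, 0.382) (taken with n_z > 0).
tan δ = √(n_x²+n_y²)/n_z = 0.144/0.382, so δ = 20.7°.
Dip direction = azimuth of (n_x, n_y) = atan2(0.109, 0.094) = 49°.

true dip 21°, dip direction 050°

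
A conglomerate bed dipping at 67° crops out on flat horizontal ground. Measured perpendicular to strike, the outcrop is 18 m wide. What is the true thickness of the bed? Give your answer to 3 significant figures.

16.6 m

True thickness t = w · sin(dip) = 18 × sin 67°
t = 18 × 0.9205 = 16.569 m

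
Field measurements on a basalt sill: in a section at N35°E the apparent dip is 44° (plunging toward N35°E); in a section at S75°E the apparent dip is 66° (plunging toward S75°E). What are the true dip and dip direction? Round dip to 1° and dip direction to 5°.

true dip 66°, dip direction 100°

Represent each trace as a vector plunging at its apparent dip toward its trend (east-north-up frame): v₁ = (0.413, 0.589, -0.695), v₂ = (0.393, -0.105, -0.914).
n = v₁ × v₂ = (0.611, -0.104, 0.275) (taken with n_z > 0).
Dip δ = arctan(|n_h|/n_z) = arctan(0.620/0.275) = 66.1°.
Dip direction = atan2(0.611, -0.104) = 100° (azimuth of n's horizontal projection).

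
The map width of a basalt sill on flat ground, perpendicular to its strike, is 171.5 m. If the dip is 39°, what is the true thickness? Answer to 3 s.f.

True thickness t = w · sin(dip) = 171.5 × sin 39°
t = 171.5 × 0.6293 = 107.928 m

108 m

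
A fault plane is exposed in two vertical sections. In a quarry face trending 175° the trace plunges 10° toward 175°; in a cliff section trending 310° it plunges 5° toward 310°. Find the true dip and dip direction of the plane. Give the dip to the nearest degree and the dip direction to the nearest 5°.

Each apparent-dip line lies in the plane. As unit vectors (x east, y north, z up), v₁ plunges 10°→175° and v₂ plunges 5°→310°.
n = v₁ × v₂ = (-0.197, -0.140, 0.694) (taken with n_z > 0).
tan δ = √(n_x²+n_y²)/n_z = 0.241/0.694, so δ = 19.2°.
The horizontal component of n points toward azimuth atan2(n_x, n_y) = 235°, the dip direction.

true dip 19°, dip direction 235°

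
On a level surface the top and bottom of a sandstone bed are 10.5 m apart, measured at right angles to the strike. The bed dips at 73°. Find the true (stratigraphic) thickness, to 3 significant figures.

10.0 m

True thickness t = w · sin(dip) = 10.5 × sin 73°
t = 10.5 × 0.9563 = 10.041 m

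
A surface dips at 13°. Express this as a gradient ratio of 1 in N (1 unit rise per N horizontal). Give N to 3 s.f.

1 in 4.33

1 : N means tan θ = 1/N, so N = 1/tan 13° = 1/0.2309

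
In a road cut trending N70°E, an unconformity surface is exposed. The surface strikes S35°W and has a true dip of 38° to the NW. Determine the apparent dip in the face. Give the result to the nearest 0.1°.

24.1°

Angle between strike (S35°W) and section (N70°E): β = 35°.
tan(apparent dip) = tan 38° · sin 35° = 0.4481
α = arctan(0.4481) = 24.14°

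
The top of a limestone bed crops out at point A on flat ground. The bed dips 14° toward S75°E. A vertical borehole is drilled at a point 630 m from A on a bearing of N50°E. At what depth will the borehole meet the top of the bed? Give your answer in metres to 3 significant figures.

90.1 m

The hole lies 55° from the dip direction, so the down-dip offset is 630 × cos 55° = 361.35 m.
Depth = down-dip offset × tan(dip) = 361.35 × tan 14° = 361.35 × 0.2493
Depth = 90.10 m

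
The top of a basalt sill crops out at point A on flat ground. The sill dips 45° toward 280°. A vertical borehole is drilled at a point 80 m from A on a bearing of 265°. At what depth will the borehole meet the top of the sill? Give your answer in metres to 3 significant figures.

77.3 m

The hole lies 15° from the dip direction, so the down-dip offset is 80 × cos 15° = 77.27 m.
Depth = down-dip offset × tan(dip) = 77.27 × tan 45° = 77.27 × 1.0000
Depth = 77.27 m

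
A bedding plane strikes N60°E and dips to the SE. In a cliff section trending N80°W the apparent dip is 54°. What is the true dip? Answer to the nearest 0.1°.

The section is 40° from the strike.
tan δ = tan α / sin β = tan 54° / sin 40° = 1.3764 / 0.6428 = 2.1413
δ = arctan(2.1413) = 64.97°

65.0°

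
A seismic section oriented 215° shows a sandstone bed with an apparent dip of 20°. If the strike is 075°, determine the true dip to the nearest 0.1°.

The section is 40° from the strike.
tan δ = tan α / sin β = tan 20° / sin 40° = 0.3640 / 0.6428 = 0.5662
true dip = arctan 0.5662 = 29.52°

29.5°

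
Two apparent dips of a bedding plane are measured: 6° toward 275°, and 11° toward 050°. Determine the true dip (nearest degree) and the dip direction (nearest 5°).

Each apparent-dip line lies in the plane. As unit vectors (x east, y north, z up), v₁ plunges 6°→275° and v₂ plunges 11°→050°.
The plane normal is n = v₁ × v₂ ∝ (-0.049, 0.268, 0.690).
tan δ = √(n_x²+n_y²)/n_z = 0.272/0.690, so δ = 21.5°.
The horizontal component of n points toward azimuth atan2(n_x, n_y) = 350°, the dip direction.

true dip 22°, dip direction 350°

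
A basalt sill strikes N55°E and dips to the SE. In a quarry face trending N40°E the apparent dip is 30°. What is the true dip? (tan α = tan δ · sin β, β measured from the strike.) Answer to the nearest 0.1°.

65.9°

β = acute angle between strike N55°E and section N40°E = 15°.
tan δ = tan α / sin β = tan 30° / sin 15° = 0.5774 / 0.2588 = 2.2307
true dip = arctan 2.2307 = 65.85°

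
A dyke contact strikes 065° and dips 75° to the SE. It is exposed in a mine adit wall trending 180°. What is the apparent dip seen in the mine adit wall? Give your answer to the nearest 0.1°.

73.5°

The strike is 065° and the section trends 180°; the acute angle between them is β = 65°.
tan α = tan 75° × sin 65° = 3.7321 × 0.9063 = 3.3824
apparent dip = arctan 3.3824 = 73.53°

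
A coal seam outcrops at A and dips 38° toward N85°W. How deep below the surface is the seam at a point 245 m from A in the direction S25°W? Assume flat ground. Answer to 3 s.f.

The hole lies 70° from the dip direction, so the down-dip offset is 245 × cos 70° = 83.79 m.
Depth = down-dip offset × tan(dip) = 83.79 × tan 38° = 83.79 × 0.7813
Depth = 65.47 m

65.5 m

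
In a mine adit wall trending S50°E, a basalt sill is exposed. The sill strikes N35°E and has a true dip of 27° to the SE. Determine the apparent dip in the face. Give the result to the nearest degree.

27°

Angle between strike (N35°E) and section (S50°E): β = 85°.
tan α = tan 27° × sin 85° = 0.5095 × 0.9962 = 0.5076
apparent dip = arctan 0.5076 = 26.91°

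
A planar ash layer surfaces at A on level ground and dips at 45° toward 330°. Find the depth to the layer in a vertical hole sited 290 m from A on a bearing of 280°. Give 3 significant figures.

186 m

The hole lies 50° from the dip direction, so the down-dip offset is 290 × cos 50° = 186.41 m.
Depth = down-dip offset × tan(dip) = 186.41 × tan 45° = 186.41 × 1.0000
Depth = 186.41 m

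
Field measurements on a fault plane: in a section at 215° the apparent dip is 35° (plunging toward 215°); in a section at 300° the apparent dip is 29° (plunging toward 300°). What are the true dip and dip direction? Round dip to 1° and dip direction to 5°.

Each apparent-dip line lies in the plane. As unit vectors (x east, y north, z up), v₁ plunges 35°→215° and v₂ plunges 29°→300°.
Cross product v₁ × v₂ gives the pole to the plane: n ∝ (-0.576, -0.207, 0.714).
Dip δ = arctan(|n_h|/n_z) = arctan(0.612/0.714) = 40.6°.
Dip direction = azimuth of (n_x, n_y) = atan2(-0.576, -0.207) = 250°.

true dip 41°, dip direction 250°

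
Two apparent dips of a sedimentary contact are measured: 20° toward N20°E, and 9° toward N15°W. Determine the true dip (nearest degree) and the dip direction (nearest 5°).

true dip 24°, dip direction 055°

Represent each trace as a vector plunging at its apparent dip toward its trend (east-north-up frame): v₁ = (0.321, 0.883, -0.342), v₂ = (-0.256, 0.954, -0.156).
The plane normal is n = v₁ × v₂ ∝ (0.188, 0.138, 0.532).
True dip = arccos(n_z / |n|) = arccos(0.9160) = 23.7°.
Dip direction = atan2(0.188, 0.138) = 54° (azimuth of n's horizontal projection).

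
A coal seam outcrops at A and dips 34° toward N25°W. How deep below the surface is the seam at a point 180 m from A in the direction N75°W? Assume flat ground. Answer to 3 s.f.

78.0 m

The hole lies 50° from the dip direction, so the down-dip offset is 180 × cos 50° = 115.70 m.
Depth = down-dip offset × tan(dip) = 115.70 × tan 34° = 115.70 × 0.6745
Depth = 78.04 m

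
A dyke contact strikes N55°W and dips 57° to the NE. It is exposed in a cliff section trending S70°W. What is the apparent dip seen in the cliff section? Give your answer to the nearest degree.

52°

The strike is N55°W and the section trends S70°W; the acute angle between them is β = 55°.
tan(apparent dip) = tan 57° · sin 55° = 1.2614
α = arctan(1.2614) = 51.59°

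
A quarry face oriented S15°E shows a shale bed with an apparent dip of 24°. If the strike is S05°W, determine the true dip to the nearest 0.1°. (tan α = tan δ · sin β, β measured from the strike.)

The section is 20° from the strike.
tan δ = tan α / sin β = tan 24° / sin 20° = 0.4452 / 0.3420 = 1.3018
δ = arctan(1.3018) = 52.47°

52.5°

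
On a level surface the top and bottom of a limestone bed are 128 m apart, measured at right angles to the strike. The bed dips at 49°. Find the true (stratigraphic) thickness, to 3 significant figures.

True thickness t = w · sin(dip) = 128 × sin 49°
t = 128 × 0.7547 = 96.603 m

96.6 m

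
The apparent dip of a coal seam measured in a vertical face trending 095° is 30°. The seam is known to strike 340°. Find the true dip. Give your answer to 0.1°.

32.5°

The section is 65° from the strike.
tan δ = tan α / sin β = tan 30° / sin 65° = 0.5774 / 0.9063 = 0.6370
true dip = arctan 0.6370 = 32.50°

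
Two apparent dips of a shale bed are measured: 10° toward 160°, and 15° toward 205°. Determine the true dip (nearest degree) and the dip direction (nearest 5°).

Each apparent-dip line lies in the plane. As unit vectors (x east, y north, z up), v₁ plunges 10°→160° and v₂ plunges 15°→205°.
Cross product v₁ × v₂ gives the pole to the plane: n ∝ (-0.087, -0.158, 0.673).
tan δ = √(n_x²+n_y²)/n_z = 0.181/0.673, so δ = 15.0°.
The horizontal component of n points toward azimuth atan2(n_x, n_y) = 209°, the dip direction.

true dip 15°, dip direction 210°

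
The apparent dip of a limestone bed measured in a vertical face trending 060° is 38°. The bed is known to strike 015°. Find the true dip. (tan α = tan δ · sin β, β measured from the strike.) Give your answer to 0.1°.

β = acute angle between strike 015° and section 060° = 45°.
tan δ = tan α / sin β = tan 38° / sin 45° = 0.7813 / 0.7071 = 1.1049
δ = arctan(1.1049) = 47.85°

47.9°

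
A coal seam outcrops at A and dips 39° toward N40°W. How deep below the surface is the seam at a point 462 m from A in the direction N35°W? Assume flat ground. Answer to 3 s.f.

The hole lies 5° from the dip direction, so the down-dip offset is 462 × cos 5° = 460.24 m.
Depth = down-dip offset × tan(dip) = 460.24 × tan 39° = 460.24 × 0.8098
Depth = 372.70 m

373 m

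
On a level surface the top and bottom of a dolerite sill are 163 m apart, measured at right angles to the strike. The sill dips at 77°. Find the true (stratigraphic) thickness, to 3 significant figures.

159 m

True thickness t = w · sin(dip) = 163 × sin 77°
t = 163 × 0.9744 = 158.822 m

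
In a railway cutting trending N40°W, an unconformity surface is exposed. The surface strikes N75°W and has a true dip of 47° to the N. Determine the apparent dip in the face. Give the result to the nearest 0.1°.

Angle between strike (N75°W) and section (N40°W): β = 35°.
tan(apparent dip) = tan 47° · sin 35° = 0.6151
α = arctan(0.6151) = 31.60°

31.6°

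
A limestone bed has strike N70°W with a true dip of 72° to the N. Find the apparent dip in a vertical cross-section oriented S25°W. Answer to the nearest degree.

The strike is N70°W and the section trends S25°W; the acute angle between them is β = 85°.
tan(apparent dip) = tan 72° · sin 85° = 3.0660
apparent dip = arctan 3.0660 = 71.94°

72°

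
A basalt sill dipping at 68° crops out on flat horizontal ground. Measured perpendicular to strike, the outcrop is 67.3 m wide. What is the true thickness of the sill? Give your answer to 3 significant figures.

62.4 m

True thickness t = w · sin(dip) = 67.3 × sin 68°
t = 67.3 × 0.9272 = 62.399 m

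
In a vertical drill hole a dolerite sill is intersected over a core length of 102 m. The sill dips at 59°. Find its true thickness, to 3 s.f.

52.5 m

True thickness t = h · cos(dip) = 102 × cos 59°
t = 102 × 0.5150 = 52.534 m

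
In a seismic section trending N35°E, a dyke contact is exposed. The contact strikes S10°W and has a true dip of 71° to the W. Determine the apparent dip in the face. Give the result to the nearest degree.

Angle between strike (S10°W) and section (N35°E): β = 25°.
tan α = tan 71° × sin 25° = 2.9042 × 0.4226 = 1.2274
apparent dip = arctan 1.2274 = 50.83°

51°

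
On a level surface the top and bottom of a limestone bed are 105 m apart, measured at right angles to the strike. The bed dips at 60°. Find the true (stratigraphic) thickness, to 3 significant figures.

90.9 m

True thickness t = w · sin(dip) = 105 × sin 60°
t = 105 × 0.8660 = 90.933 m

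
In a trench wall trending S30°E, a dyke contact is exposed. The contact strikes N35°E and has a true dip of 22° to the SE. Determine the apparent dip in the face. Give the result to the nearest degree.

The section lies 65° from the strike.
tan α = tan 22° × sin 65° = 0.4040 × 0.9063 = 0.3662
apparent dip = arctan 0.3662 = 20.11°

20°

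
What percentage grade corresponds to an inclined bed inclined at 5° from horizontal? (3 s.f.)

grade % = 100 × tan 5° = 100 × 0.0875

8.75%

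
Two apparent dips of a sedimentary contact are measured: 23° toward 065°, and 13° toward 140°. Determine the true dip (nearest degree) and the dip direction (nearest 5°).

true dip 24°, dip direction 080°

The two traces are lines in the plane: v₁ = (sin 65°·cos 23°, cos 65°·cos 23°, −sin 23°), v₂ = (sin 140°·cos 13°, cos 140°·cos 13°, −sin 13°).
The plane normal is n = v₁ × v₂ ∝ (0.379, 0.057, 0.866).
Dip δ = arctan(|n_h|/n_z) = arctan(0.383/0.866) = 23.9°.
The horizontal component of n points toward azimuth atan2(n_x, n_y) = 81°, the dip direction.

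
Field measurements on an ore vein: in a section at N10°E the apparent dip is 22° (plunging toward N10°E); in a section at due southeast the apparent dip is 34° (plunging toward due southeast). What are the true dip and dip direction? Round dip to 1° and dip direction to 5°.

Each apparent-dip line lies in the plane. As unit vectors (x east, y north, z up), v₁ plunges 22°→N10°E and v₂ plunges 34°→due southeast.
n = v₁ × v₂ = (0.730, 0.130, 0.630) (taken with n_z > 0).
Dip δ = arctan(|n_h|/n_z) = arctan(0.742/0.630) = 49.7°.
The horizontal component of n points toward azimuth atan2(n_x, n_y) = 80°, the dip direction.

true dip 50°, dip direction 080°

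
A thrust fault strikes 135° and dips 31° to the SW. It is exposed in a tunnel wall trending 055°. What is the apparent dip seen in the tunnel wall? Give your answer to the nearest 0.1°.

Angle between strike (135°) and section (055°): β = 80°.
tan α = tan 31° × sin 80° = 0.6009 × 0.9848 = 0.5917
α = arctan(0.5917) = 30.61°

30.6°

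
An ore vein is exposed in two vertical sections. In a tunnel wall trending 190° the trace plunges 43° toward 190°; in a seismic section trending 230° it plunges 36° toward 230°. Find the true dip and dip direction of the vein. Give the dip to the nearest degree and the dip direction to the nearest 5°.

Represent each trace as a vector plunging at its apparent dip toward its trend (east-north-up frame): v₁ = (-0.127, -0.720, -0.682), v₂ = (-0.620, -0.520, -0.588).
Cross product v₁ × v₂ gives the pole to the plane: n ∝ (-0.069, -0.348, 0.380).
Dip δ = arctan(|n_h|/n_z) = arctan(0.355/0.380) = 43.0°.
Dip direction = azimuth of (n_x, n_y) = atan2(-0.069, -0.348) = 191°.

true dip 43°, dip direction 190°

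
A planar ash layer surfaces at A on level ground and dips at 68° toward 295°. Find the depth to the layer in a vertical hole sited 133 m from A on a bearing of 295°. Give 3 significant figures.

329 m

The hole is directly down-dip from the outcrop, so the down-dip offset is 133 m.
Depth = down-dip offset × tan(dip) = 133.00 × tan 68° = 133.00 × 2.4751
Depth = 329.19 m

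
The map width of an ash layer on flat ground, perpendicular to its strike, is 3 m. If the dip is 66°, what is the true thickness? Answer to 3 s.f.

2.74 m

True thickness t = w · sin(dip) = 3 × sin 66°
t = 3 × 0.9135 = 2.741 m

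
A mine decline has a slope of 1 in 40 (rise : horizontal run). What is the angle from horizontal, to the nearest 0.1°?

1.4°

tan θ = 1/40 = 0.0250
θ = arctan(0.0250) = 1.43°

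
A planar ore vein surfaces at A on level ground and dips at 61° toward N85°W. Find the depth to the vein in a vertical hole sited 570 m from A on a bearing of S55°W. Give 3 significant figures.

788 m

The hole lies 40° from the dip direction, so the down-dip offset is 570 × cos 40° = 436.65 m.
Depth = down-dip offset × tan(dip) = 436.65 × tan 61° = 436.65 × 1.8040
Depth = 787.73 m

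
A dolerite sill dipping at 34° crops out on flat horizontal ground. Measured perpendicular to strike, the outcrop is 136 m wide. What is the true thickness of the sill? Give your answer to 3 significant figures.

True thickness t = w · sin(dip) = 136 × sin 34°
t = 136 × 0.5592 = 76.050 m

76.1 m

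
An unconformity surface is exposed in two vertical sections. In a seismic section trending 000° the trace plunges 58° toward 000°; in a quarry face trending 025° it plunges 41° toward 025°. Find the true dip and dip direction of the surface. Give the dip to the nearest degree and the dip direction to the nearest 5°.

The two traces are lines in the plane: v₁ = (sin 0°·cos 58°, cos 0°·cos 58°, −sin 58°), v₂ = (sin 25°·cos 41°, cos 25°·cos 41°, −sin 41°).
The plane normal is n = v₁ × v₂ ∝ (-0.232, 0.270, 0.169).
True dip = arccos(n_z / |n|) = arccos(0.4283) = 64.6°.
The horizontal component of n points toward azimuth atan2(n_x, n_y) = 319°, the dip direction.

true dip 65°, dip direction 320°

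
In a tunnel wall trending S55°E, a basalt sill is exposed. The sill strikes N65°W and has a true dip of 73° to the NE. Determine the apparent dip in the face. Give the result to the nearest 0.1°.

The strike is N65°W and the section trends S55°E; the acute angle between them is β = 10°.
tan α = tan 73° × sin 10° = 3.2709 × 0.1736 = 0.5680
α = arctan(0.5680) = 29.60°

29.6°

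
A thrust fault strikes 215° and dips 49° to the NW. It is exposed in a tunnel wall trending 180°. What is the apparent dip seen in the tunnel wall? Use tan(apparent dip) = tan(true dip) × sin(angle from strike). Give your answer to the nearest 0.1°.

Angle between strike (215°) and section (180°): β = 35°.
tan α = tan 49° × sin 35° = 1.1504 × 0.5736 = 0.6598
α = arctan(0.6598) = 33.42°

33.4°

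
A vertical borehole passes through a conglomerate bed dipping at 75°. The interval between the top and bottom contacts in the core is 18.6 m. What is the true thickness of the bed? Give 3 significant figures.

True thickness t = h · cos(dip) = 18.6 × cos 75°
t = 18.6 × 0.2588 = 4.814 m

4.81 m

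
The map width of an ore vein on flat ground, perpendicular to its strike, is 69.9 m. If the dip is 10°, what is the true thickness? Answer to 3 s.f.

True thickness t = w · sin(dip) = 69.9 × sin 10°
t = 69.9 × 0.1736 = 12.138 m

12.1 m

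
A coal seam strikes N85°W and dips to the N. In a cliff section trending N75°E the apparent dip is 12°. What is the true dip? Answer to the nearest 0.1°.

31.9°

The section is 20° from the strike.
tan δ = tan α / sin β = tan 12° / sin 20° = 0.2126 / 0.3420 = 0.6215
true dip = arctan 0.6215 = 31.86°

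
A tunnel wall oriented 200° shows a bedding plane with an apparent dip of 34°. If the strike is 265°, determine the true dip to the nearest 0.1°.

The section is 65° from the strike.
tan(true dip) = tan 34° / sin 65° = 0.7442
δ = arctan(0.7442) = 36.66°

36.7°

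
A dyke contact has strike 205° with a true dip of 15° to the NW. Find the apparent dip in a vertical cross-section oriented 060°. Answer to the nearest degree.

Angle between strike (205°) and section (060°): β = 35°.
tan(apparent dip) = tan 15° · sin 35° = 0.1537
α = arctan(0.1537) = 8.74°

9°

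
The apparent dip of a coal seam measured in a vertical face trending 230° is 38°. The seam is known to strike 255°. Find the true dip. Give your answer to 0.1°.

The section is 25° from the strike.
tan(true dip) = tan 38° / sin 25° = 1.8487
δ = arctan(1.8487) = 61.59°

61.6°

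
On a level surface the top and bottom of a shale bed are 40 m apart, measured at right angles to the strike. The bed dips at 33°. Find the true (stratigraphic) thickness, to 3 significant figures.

21.8 m

True thickness t = w · sin(dip) = 40 × sin 33°
t = 40 × 0.5446 = 21.786 m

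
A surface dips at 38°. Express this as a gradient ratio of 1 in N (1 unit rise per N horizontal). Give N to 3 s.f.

1 in 1.28

1 : N means tan θ = 1/N, so N = 1/tan 38° = 1/0.7813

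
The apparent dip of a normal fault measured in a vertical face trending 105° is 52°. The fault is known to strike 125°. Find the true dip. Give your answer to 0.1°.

The section is 20° from the strike.
tan(true dip) = tan 52° / sin 20° = 3.7423
δ = arctan(3.7423) = 75.04°

75.0°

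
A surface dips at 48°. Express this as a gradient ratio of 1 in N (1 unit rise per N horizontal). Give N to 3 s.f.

1 : N means tan θ = 1/N, so N = 1/tan 48° = 1/1.1106

1 in 0.900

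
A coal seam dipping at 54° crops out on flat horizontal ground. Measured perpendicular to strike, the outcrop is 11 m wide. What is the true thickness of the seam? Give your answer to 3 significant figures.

True thickness t = w · sin(dip) = 11 × sin 54°
t = 11 × 0.8090 = 8.899 m

8.90 m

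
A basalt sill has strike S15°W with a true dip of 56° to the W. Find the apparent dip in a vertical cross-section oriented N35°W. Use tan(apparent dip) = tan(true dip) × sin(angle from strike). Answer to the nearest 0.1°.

The strike is S15°W and the section trends N35°W; the acute angle between them is β = 50°.
tan(apparent dip) = tan 56° · sin 50° = 1.1357
apparent dip = arctan 1.1357 = 48.64°

48.6°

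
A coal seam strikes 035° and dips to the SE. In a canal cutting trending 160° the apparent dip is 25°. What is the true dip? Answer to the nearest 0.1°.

29.7°

β = acute angle between strike 035° and section 160° = 55°.
tan(true dip) = tan 25° / sin 55° = 0.5693
true dip = arctan 0.5693 = 29.65°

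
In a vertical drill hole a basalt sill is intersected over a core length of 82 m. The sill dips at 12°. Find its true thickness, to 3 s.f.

True thickness t = h · cos(dip) = 82 × cos 12°
t = 82 × 0.9781 = 80.208 m

80.2 m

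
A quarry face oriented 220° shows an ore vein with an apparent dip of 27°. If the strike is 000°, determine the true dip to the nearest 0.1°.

38.4°

β = acute angle between strike 000° and section 220° = 40°.
tan(true dip) = tan 27° / sin 40° = 0.7927
δ = arctan(0.7927) = 38.40°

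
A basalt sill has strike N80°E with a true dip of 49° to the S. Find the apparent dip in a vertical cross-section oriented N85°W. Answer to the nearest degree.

The strike is N80°E and the section trends N85°W; the acute angle between them is β = 15°.
tan α = tan 49° × sin 15° = 1.1504 × 0.2588 = 0.2977
α = arctan(0.2977) = 16.58°

17°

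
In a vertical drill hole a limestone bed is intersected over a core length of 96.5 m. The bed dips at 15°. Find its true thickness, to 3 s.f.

93.2 m

True thickness t = h · cos(dip) = 96.5 × cos 15°
t = 96.5 × 0.9659 = 93.212 m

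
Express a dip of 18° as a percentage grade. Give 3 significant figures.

grade % = 100 × tan 18° = 100 × 0.3249

32.5%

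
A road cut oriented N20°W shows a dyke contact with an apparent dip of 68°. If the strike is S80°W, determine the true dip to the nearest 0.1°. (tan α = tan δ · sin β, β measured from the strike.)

The section is 80° from the strike.
tan(true dip) = tan 68° / sin 80° = 2.5133
true dip = arctan 2.5133 = 68.30°

68.3°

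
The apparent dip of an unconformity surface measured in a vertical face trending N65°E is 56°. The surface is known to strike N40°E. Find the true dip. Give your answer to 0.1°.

74.1°

β = acute angle between strike N40°E and section N65°E = 25°.
tan δ = tan α / sin β = tan 56° / sin 25° = 1.4826 / 0.4226 = 3.5080
true dip = arctan 3.5080 = 74.09°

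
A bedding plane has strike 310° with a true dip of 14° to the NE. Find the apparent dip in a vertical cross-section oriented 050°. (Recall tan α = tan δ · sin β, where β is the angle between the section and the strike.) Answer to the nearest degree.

The section lies 80° from the strike.
tan α = tan 14° × sin 80° = 0.2493 × 0.9848 = 0.2455
α = arctan(0.2455) = 13.80°

14°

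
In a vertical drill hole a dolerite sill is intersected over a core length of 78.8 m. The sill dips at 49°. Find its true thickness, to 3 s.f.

True thickness t = h · cos(dip) = 78.8 × cos 49°
t = 78.8 × 0.6561 = 51.697 m

51.7 m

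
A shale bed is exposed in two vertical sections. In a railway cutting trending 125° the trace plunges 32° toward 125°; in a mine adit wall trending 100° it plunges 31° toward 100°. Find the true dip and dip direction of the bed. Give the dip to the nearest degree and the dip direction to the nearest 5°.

The two traces are lines in the plane: v₁ = (sin 125°·cos 32°, cos 125°·cos 32°, −sin 32°), v₂ = (sin 100°·cos 31°, cos 100°·cos 31°, −sin 31°).
Cross product v₁ × v₂ gives the pole to the plane: n ∝ (0.172, -0.090, 0.307).
tan δ = √(n_x²+n_y²)/n_z = 0.194/0.307, so δ = 32.2°.
Dip direction = azimuth of (n_x, n_y) = atan2(0.172, -0.090) = 118°.

true dip 32°, dip direction 120°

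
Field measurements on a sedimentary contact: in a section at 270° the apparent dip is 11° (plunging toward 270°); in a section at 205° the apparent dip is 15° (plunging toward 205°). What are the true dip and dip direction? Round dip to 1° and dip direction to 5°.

true dip 16°, dip direction 225°

Represent each trace as a vector plunging at its apparent dip toward its trend (east-north-up frame): v₁ = (-0.982, -0.000, -0.191), v₂ = (-0.408, -0.875, -0.259).
The plane normal is n = v₁ × v₂ ∝ (-0.167, -0.176, 0.859).
Dip δ = arctan(|n_h|/n_z) = arctan(0.243/0.859) = 15.8°.
Dip direction = azimuth of (n_x, n_y) = atan2(-0.167, -0.176) = 223°.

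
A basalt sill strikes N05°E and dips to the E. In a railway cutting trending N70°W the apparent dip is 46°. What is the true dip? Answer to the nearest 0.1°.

47.0°

The section is 75° from the strike.
tan(true dip) = tan 46° / sin 75° = 1.0721
true dip = arctan 1.0721 = 46.99°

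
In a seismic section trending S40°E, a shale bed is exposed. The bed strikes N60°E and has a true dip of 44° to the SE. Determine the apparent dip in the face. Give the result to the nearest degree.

The strike is N60°E and the section trends S40°E; the acute angle between them is β = 80°.
tan α = tan 44° × sin 80° = 0.9657 × 0.9848 = 0.9510
apparent dip = arctan 0.9510 = 43.56°

44°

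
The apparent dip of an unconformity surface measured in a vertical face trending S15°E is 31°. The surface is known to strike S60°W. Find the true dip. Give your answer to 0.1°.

β = acute angle between strike S60°W and section S15°E = 75°.
tan(true dip) = tan 31° / sin 75° = 0.6221
δ = arctan(0.6221) = 31.88°

31.9°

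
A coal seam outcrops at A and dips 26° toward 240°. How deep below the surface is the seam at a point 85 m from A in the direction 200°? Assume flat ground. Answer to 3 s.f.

31.8 m

The hole lies 40° from the dip direction, so the down-dip offset is 85 × cos 40° = 65.11 m.
Depth = down-dip offset × tan(dip) = 65.11 × tan 26° = 65.11 × 0.4877
Depth = 31.76 m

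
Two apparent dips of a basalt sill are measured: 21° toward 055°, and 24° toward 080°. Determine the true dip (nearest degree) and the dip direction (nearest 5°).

true dip 24°, dip direction 085°

Each apparent-dip line lies in the plane. As unit vectors (x east, y north, z up), v₁ plunges 21°→055° and v₂ plunges 24°→080°.
n = v₁ × v₂ = (0.161, 0.011, 0.360) (taken with n_z > 0).
True dip = arccos(n_z / |n|) = arccos(0.9127) = 24.1°.
The horizontal component of n points toward azimuth atan2(n_x, n_y) = 86°, the dip direction.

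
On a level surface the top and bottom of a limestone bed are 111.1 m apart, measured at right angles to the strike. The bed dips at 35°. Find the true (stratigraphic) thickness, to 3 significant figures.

63.7 m

True thickness t = w · sin(dip) = 111.1 × sin 35°
t = 111.1 × 0.5736 = 63.724 m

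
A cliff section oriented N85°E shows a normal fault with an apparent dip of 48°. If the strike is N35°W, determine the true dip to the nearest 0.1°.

The section is 60° from the strike.
tan δ = tan α / sin β = tan 48° / sin 60° = 1.1106 / 0.8660 = 1.2824
δ = arctan(1.2824) = 52.05°

52.1°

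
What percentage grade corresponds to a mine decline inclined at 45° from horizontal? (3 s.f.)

grade % = 100 × tan 45° = 100 × 1.0000

100%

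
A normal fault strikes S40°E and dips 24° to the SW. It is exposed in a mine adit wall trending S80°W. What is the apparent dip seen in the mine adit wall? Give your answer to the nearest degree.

21°

Angle between strike (S40°E) and section (S80°W): β = 60°.
tan(apparent dip) = tan 24° · sin 60° = 0.3856
apparent dip = arctan 0.3856 = 21.09°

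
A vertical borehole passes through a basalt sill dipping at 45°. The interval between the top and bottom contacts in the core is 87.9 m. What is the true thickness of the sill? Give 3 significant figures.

62.2 m

True thickness t = h · cos(dip) = 87.9 × cos 45°
t = 87.9 × 0.7071 = 62.155 m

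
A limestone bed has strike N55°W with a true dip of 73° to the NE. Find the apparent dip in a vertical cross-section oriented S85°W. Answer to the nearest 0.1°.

64.6°

The section lies 40° from the strike.
tan α = tan 73° × sin 40° = 3.2709 × 0.6428 = 2.1025
apparent dip = arctan 2.1025 = 64.56°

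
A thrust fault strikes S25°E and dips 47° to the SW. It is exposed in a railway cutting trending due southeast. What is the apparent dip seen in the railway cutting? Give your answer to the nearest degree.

Angle between strike (S25°E) and section (due southeast): β = 20°.
tan(apparent dip) = tan 47° · sin 20° = 0.3668
apparent dip = arctan 0.3668 = 20.14°

20°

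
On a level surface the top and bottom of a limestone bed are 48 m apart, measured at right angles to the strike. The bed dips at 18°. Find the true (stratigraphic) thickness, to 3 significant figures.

True thickness t = w · sin(dip) = 48 × sin 18°
t = 48 × 0.3090 = 14.833 m

14.8 m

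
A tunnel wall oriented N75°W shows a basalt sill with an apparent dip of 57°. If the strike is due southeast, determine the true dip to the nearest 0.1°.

β = acute angle between strike due southeast and section N75°W = 30°.
tan δ = tan α / sin β = tan 57° / sin 30° = 1.5399 / 0.5000 = 3.0797
δ = arctan(3.0797) = 72.01°

72.0°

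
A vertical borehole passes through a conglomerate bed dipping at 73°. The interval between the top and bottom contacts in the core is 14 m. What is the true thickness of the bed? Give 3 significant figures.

True thickness t = h · cos(dip) = 14 × cos 73°
t = 14 × 0.2924 = 4.093 m

4.09 m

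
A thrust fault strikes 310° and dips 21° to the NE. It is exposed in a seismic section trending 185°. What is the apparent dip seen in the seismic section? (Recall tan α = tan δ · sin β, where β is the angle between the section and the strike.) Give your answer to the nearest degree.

The strike is 310° and the section trends 185°; the acute angle between them is β = 55°.
tan(apparent dip) = tan 21° · sin 55° = 0.3144
apparent dip = arctan 0.3144 = 17.46°

17°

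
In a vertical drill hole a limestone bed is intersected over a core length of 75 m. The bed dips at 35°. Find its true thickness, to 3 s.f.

61.4 m

True thickness t = h · cos(dip) = 75 × cos 35°
t = 75 × 0.8192 = 61.436 m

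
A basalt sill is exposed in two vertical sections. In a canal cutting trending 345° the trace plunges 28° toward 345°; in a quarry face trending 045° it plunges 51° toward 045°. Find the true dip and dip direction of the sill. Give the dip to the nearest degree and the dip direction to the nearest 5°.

Each apparent-dip line lies in the plane. As unit vectors (x east, y north, z up), v₁ plunges 28°→345° and v₂ plunges 51°→045°.
The plane normal is n = v₁ × v₂ ∝ (0.454, 0.387, 0.481).
True dip = arccos(n_z / |n|) = arccos(0.6281) = 51.1°.
Dip direction = atan2(0.454, 0.387) = 50° (azimuth of n's horizontal projection).

true dip 51°, dip direction 050°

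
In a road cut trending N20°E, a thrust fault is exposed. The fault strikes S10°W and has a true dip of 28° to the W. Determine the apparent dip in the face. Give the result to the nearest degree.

The strike is S10°W and the section trends N20°E; the acute angle between them is β = 10°.
tan(apparent dip) = tan 28° · sin 10° = 0.0923
apparent dip = arctan 0.0923 = 5.28°

5°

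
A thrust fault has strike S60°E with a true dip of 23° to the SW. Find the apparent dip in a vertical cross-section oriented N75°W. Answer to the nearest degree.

The section lies 15° from the strike.
tan α = tan 23° × sin 15° = 0.4245 × 0.2588 = 0.1099
apparent dip = arctan 0.1099 = 6.27°

6°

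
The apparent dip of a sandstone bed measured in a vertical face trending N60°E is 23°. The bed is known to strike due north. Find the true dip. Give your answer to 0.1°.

β = acute angle between strike due north and section N60°E = 60°.
tan δ = tan α / sin β = tan 23° / sin 60° = 0.4245 / 0.8660 = 0.4901
δ = arctan(0.4901) = 26.11°

26.1°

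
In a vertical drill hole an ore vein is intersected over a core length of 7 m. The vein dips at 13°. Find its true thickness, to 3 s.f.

6.82 m

True thickness t = h · cos(dip) = 7 × cos 13°
t = 7 × 0.9744 = 6.821 m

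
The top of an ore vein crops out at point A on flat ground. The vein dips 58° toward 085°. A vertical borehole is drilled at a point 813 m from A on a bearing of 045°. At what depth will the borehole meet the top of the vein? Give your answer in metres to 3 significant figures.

997 m

The hole lies 40° from the dip direction, so the down-dip offset is 813 × cos 40° = 622.79 m.
Depth = down-dip offset × tan(dip) = 622.79 × tan 58° = 622.79 × 1.6003
Depth = 996.68 m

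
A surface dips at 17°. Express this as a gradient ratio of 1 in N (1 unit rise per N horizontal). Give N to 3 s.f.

1 : N means tan θ = 1/N, so N = 1/tan 17° = 1/0.3057

1 in 3.27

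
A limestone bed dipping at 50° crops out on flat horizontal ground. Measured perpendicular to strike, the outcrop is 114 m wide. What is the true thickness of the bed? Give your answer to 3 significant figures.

True thickness t = w · sin(dip) = 114 × sin 50°
t = 114 × 0.7660 = 87.329 m

87.3 m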